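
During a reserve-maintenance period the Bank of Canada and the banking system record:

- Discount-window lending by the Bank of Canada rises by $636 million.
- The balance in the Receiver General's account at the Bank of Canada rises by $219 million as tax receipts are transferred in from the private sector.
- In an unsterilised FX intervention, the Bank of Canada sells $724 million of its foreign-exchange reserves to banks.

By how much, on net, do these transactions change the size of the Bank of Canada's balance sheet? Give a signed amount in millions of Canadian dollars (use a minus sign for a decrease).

-$88 million

Bank of Canada balance sheet:
  Assets:      Loans to banks +$636M, Foreign assets −$724M
  Liabilities: Bank reserves −$307M, Government deposits +$219M
Change in total Bank of Canada assets = -$88 million.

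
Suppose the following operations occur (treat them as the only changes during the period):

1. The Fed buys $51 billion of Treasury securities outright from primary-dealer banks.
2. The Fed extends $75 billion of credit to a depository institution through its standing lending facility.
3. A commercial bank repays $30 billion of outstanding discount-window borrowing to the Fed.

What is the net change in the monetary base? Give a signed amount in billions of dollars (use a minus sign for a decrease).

OMO purchase (from banks) $51 billion: Fed balance sheet expands → +$51B.
Discount-window loan $75 billion: Fed balance sheet expands → +$75B.
Discount-window repayment $30 billion: Fed balance sheet contracts → −$30B.
Net: 51 + 75 − 30 = +$96 billion.

+$96 billion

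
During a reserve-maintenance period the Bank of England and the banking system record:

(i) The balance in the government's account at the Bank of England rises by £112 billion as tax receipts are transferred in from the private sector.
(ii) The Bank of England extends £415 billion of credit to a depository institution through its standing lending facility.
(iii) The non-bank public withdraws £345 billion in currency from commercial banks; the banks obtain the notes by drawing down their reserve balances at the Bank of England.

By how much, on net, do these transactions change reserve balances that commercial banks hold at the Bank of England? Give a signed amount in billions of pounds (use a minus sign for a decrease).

-£42 billion

Government account inflow £112 billion: funds move from bank reserves into the government account → −£112B.
Discount-window loan £415 billion: the loan is credited to the bank's reserve account → +£415B.
Currency withdrawal £345 billion: banks swap reserves for currency → −£345B.
Net: −112 + 415 − 345 = -£42 billion.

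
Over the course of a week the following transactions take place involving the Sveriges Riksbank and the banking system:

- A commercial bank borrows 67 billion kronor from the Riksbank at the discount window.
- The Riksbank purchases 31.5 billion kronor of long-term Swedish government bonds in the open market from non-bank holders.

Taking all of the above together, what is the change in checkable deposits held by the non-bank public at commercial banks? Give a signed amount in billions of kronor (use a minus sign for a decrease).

+31.5 billion

Discount-window loan 67 billion kronor: the counterparty is a bank, so public deposits are unchanged → 0.
Asset purchase (from non-banks) 31.5 billion kronor: non-bank counterparties' bank balances rise → +31.5B.
Net: 0 + 31.5 = +31.5 billion.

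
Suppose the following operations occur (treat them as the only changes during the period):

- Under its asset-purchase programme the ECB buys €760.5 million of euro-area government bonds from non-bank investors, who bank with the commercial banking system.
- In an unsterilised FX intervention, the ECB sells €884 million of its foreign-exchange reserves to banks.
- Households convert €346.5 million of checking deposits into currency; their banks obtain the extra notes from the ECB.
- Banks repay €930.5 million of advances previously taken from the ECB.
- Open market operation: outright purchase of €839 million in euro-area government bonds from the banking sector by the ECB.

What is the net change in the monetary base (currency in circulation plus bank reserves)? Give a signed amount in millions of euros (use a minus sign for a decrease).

-€215 million

ECB balance sheet:
  Assets:      Securities +€1599.5M, Loans to banks −€930.5M, Foreign assets −€884M
  Liabilities: Bank reserves −€561.5M, Currency in circulation +€346.5M
Commercial banking system:
  Assets:      Reserves at CB −€561.5M, Securities −€839M, Foreign assets +€884M
  Liabilities: Checkable deposits +€414M, Borrowings from CB −€930.5M
Monetary base = currency + reserves: +€346.5M + (−€561.5M) = -€215 million.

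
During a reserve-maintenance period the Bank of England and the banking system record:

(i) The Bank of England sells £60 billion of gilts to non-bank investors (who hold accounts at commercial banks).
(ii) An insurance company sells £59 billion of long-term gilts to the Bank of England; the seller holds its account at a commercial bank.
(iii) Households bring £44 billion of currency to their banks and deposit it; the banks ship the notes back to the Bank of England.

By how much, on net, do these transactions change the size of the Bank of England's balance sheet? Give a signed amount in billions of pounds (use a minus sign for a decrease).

Asset sale (to non-banks) £60 billion: a Bank of England asset is shed → −£60B.
Asset purchase (from non-banks) £59 billion: a Bank of England asset is acquired → +£59B.
Currency deposit £44 billion: only the composition of liabilities changes → 0.
Net: −60 + 59 + 0 = -£1 billion.

-£1 billion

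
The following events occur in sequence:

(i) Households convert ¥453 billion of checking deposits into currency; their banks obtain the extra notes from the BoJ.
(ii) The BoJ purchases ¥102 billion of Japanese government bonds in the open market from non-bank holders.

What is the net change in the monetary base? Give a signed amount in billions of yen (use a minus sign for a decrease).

+¥102 billion

Currency withdrawal ¥453 billion: just a shift between currency and reserves — both are base money → 0.
Asset purchase (from non-banks) ¥102 billion: BoJ balance sheet expands → +¥102B.
Net: 0 + 102 = +¥102 billion.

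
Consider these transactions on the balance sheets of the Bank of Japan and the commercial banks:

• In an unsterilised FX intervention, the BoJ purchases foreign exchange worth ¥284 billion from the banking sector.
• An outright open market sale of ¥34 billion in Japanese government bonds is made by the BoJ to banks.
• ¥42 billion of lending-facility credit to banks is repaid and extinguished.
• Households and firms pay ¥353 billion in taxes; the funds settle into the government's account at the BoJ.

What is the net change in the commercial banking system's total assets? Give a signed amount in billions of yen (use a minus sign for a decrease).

-¥395 billion

FX purchase ¥284 billion: just an asset swap on bank balance sheets → 0.
OMO sale (to banks) ¥34 billion: just an asset swap on bank balance sheets → 0.
Discount-window repayment ¥42 billion: bank balance sheets shrink → −¥42B.
Government account inflow ¥353 billion: bank balance sheets shrink → −¥353B.
Net: 0 + 0 − 42 − 353 = -¥395 billion.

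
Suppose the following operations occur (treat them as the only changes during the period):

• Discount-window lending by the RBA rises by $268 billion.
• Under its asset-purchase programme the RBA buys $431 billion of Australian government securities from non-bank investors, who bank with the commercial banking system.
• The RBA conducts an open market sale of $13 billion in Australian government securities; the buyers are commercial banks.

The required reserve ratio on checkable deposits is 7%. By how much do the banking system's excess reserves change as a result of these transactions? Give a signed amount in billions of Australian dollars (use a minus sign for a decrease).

Discount-window loan $268 billion: reserves +$268B, deposits 0.
Asset purchase (from non-banks) $431 billion: reserves +$431B, deposits +$431B.
OMO sale (to banks) $13 billion: reserves −$13B, deposits 0.
Totals: Δreserves = +$686B, Δdeposits = +$431B.
Δrequired reserves = 7% × +$431B = +$30.17B.
Δexcess reserves = Δreserves − Δrequired = +$686B − (+$30.17B) = +$655.83 billion.

+$655.83 billion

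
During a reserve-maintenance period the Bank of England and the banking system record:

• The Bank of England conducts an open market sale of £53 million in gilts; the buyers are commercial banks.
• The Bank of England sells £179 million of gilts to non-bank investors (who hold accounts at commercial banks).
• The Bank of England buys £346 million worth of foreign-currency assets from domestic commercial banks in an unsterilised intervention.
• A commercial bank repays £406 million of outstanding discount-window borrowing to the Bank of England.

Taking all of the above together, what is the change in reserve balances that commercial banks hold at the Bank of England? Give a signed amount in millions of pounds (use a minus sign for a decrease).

OMO sale (to banks) £53 million: the buying banks pay out of their reserve balances → −£53M.
Asset sale (to non-banks) £179 million: the non-bank buyers' banks settle from reserves → −£179M.
FX purchase £346 million: the Bank of England pays by crediting reserve accounts → +£346M.
Discount-window repayment £406 million: repayment is debited from reserves → −£406M.
Net: −53 − 179 + 346 − 406 = -£292 million.

-£292 million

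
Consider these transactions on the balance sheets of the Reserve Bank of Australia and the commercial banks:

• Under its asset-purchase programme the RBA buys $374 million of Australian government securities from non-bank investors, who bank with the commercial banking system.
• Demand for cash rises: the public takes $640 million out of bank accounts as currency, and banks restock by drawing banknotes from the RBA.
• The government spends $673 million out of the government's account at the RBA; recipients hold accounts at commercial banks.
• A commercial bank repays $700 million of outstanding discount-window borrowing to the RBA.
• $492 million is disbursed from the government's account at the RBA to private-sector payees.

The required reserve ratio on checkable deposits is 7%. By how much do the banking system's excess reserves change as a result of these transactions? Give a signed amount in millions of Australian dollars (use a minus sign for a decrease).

Asset purchase (from non-banks) $374 million: reserves +$374M, deposits +$374M.
Currency withdrawal $640 million: reserves −$640M, deposits −$640M.
Government spending $673 million: reserves +$673M, deposits +$673M.
Discount-window repayment $700 million: reserves −$700M, deposits 0.
Government spending $492 million: reserves +$492M, deposits +$492M.
Totals: Δreserves = +$199M, Δdeposits = +$899M.
Δrequired reserves = 7% × +$899M = +$62.93M.
Δexcess reserves = Δreserves − Δrequired = +$199M − (+$62.93M) = +$136.07 million.

+$136.07 million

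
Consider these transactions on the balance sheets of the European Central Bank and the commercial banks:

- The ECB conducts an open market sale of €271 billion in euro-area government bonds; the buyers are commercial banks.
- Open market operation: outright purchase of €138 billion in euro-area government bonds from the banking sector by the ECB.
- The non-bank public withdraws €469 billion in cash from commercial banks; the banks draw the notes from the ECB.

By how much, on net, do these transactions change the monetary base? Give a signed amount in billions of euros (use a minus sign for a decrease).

-€133 billion

OMO sale (to banks) €271 billion: ECB balance sheet contracts → −€271B.
OMO purchase (from banks) €138 billion: ECB balance sheet expands → +€138B.
Currency withdrawal €469 billion: just a shift between currency and reserves — both are base money → 0.
Net: −271 + 138 + 0 = -€133 billion.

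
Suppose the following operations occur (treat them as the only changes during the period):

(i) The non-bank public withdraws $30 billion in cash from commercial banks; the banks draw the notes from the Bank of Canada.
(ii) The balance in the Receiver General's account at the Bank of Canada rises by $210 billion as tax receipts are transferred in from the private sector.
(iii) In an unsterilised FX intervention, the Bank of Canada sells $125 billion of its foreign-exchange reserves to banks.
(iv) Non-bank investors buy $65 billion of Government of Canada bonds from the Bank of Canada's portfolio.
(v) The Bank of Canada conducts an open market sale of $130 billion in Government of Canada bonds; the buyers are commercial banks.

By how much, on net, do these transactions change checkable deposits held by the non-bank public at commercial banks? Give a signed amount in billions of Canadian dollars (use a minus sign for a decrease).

Currency withdrawal $30 billion: non-bank counterparties' bank balances fall → −$30B.
Government account inflow $210 billion: non-bank counterparties' bank balances fall → −$210B.
FX sale $125 billion: the counterparty is a bank, so public deposits are unchanged → 0.
Asset sale (to non-banks) $65 billion: non-bank counterparties' bank balances fall → −$65B.
OMO sale (to banks) $130 billion: the counterparty is a bank, so public deposits are unchanged → 0.
Net: −30 − 210 + 0 − 65 + 0 = -$305 billion.

-$305 billion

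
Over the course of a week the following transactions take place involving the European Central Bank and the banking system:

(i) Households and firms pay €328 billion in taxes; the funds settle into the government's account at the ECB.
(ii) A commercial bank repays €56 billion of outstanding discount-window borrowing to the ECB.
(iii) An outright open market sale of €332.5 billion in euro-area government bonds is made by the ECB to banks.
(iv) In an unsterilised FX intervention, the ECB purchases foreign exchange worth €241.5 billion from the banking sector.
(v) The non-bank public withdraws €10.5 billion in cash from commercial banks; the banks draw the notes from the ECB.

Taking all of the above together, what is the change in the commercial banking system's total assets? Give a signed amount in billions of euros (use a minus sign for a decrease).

-€394.5 billion

Government account inflow €328 billion: bank balance sheets shrink → −€328B.
Discount-window repayment €56 billion: bank balance sheets shrink → −€56B.
OMO sale (to banks) €332.5 billion: just an asset swap on bank balance sheets → 0.
FX purchase €241.5 billion: just an asset swap on bank balance sheets → 0.
Currency withdrawal €10.5 billion: bank balance sheets shrink → −€10.5B.
Net: −328 − 56 + 0 + 0 − 10.5 = -€394.5 billion.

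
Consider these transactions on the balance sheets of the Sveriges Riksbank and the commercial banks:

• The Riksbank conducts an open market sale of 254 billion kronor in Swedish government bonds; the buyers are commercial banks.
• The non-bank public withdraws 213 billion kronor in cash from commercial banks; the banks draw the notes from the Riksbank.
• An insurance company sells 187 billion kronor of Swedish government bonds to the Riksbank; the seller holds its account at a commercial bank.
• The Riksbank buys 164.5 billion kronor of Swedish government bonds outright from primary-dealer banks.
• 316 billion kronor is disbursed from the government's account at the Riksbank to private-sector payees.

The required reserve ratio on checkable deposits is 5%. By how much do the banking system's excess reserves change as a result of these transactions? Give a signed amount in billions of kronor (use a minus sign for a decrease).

OMO sale (to banks) 254 billion kronor: reserves −254B, deposits 0.
Currency withdrawal 213 billion kronor: reserves −213B, deposits −213B.
Asset purchase (from non-banks) 187 billion kronor: reserves +187B, deposits +187B.
OMO purchase (from banks) 164.5 billion kronor: reserves +164.5B, deposits 0.
Government spending 316 billion kronor: reserves +316B, deposits +316B.
Totals: Δreserves = +200.5B, Δdeposits = +290B.
Δrequired reserves = 5% × +290B = +14.5B.
Δexcess reserves = Δreserves − Δrequired = +200.5B − (+14.5B) = +186 billion.

+186 billion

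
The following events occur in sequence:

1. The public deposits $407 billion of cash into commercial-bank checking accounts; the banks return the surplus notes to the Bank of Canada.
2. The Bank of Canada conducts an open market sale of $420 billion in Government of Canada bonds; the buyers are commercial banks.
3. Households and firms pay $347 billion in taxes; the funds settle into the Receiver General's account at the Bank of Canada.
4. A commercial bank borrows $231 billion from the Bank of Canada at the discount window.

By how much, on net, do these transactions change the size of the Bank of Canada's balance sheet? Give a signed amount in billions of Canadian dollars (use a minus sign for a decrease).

Currency deposit $407 billion: only the composition of liabilities changes → 0.
OMO sale (to banks) $420 billion: a Bank of Canada asset is shed → −$420B.
Government account inflow $347 billion: only the composition of liabilities changes → 0.
Discount-window loan $231 billion: a Bank of Canada asset is acquired → +$231B.
Net: 0 − 420 + 0 + 231 = -$189 billion.

-$189 billion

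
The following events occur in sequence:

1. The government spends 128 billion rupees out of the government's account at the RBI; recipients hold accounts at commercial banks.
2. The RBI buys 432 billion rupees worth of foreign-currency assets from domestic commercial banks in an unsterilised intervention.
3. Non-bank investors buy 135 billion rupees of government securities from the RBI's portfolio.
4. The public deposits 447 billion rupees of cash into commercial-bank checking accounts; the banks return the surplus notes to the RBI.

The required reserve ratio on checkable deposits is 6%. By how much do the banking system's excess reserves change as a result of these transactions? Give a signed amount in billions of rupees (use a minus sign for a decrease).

+845.6 billion

Government spending 128 billion rupees: reserves +128B, deposits +128B.
FX purchase 432 billion rupees: reserves +432B, deposits 0.
Asset sale (to non-banks) 135 billion rupees: reserves −135B, deposits −135B.
Currency deposit 447 billion rupees: reserves +447B, deposits +447B.
Totals: Δreserves = +872B, Δdeposits = +440B.
Δrequired reserves = 6% × +440B = +26.4B.
Δexcess reserves = Δreserves − Δrequired = +872B − (+26.4B) = +845.6 billion.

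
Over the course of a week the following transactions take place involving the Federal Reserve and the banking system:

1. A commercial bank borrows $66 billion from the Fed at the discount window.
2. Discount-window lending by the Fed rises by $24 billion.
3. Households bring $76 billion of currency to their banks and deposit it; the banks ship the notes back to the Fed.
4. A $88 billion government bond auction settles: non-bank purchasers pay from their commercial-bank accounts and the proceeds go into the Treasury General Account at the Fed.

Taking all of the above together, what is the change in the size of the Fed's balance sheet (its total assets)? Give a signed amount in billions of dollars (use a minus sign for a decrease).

+$90 billion

Discount-window loan $66 billion: a Fed asset is acquired → +$66B.
Discount-window loan $24 billion: a Fed asset is acquired → +$24B.
Currency deposit $76 billion: only the composition of liabilities changes → 0.
Government account inflow $88 billion: only the composition of liabilities changes → 0.
Net: 66 + 24 + 0 + 0 = +$90 billion.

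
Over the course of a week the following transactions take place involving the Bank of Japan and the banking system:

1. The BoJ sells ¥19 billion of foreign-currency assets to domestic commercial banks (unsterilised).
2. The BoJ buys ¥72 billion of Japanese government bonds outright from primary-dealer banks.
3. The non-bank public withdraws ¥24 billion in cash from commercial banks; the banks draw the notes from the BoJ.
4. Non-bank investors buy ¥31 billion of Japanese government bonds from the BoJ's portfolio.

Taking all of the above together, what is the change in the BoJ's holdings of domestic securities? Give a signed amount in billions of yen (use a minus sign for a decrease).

+¥41 billion

BoJ balance sheet:
  Assets:      Securities +¥41B, Foreign assets −¥19B
  Liabilities: Bank reserves −¥2B, Currency in circulation +¥24B
Commercial banking system:
  Assets:      Reserves at CB −¥2B, Securities −¥72B, Foreign assets +¥19B
  Liabilities: Checkable deposits −¥55B
So the change in the BoJ's holdings of domestic securities is +¥41 billion.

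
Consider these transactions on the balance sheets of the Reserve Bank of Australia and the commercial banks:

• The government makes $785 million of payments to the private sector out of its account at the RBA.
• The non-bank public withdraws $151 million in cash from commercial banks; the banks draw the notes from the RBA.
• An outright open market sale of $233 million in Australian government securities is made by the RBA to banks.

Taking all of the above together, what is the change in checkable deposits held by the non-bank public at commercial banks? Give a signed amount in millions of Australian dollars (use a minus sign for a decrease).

RBA balance sheet:
  Assets:      Securities −$233M
  Liabilities: Bank reserves +$401M, Currency in circulation +$151M, Government deposits −$785M
Commercial banking system:
  Assets:      Reserves at CB +$401M, Securities +$233M
  Liabilities: Checkable deposits +$634M
So the change in checkable deposits held by the non-bank public at commercial banks is +$634 million.

+$634 million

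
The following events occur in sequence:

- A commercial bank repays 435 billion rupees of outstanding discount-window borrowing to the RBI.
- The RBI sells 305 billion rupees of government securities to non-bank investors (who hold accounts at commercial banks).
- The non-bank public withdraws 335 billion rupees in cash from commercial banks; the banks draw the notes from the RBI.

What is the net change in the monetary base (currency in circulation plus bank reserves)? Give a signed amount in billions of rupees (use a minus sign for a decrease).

-740 billion

RBI balance sheet:
  Assets:      Securities −305B, Loans to banks −435B
  Liabilities: Bank reserves −1075B, Currency in circulation +335B
Monetary base = currency + reserves: +335B + (−1075B) = -740 billion.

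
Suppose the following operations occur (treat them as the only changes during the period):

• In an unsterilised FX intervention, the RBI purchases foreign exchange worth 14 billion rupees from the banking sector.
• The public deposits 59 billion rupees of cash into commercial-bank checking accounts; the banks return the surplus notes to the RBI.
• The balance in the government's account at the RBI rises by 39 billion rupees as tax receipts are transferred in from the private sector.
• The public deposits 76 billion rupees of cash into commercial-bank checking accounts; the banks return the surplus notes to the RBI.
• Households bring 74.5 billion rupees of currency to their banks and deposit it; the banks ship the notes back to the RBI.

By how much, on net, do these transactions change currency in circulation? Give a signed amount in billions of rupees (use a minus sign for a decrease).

FX purchase 14 billion rupees: no currency enters or leaves circulation → 0.
Currency deposit 59 billion rupees: notes return to the central bank → −59B.
Government account inflow 39 billion rupees: no currency enters or leaves circulation → 0.
Currency deposit 76 billion rupees: notes return to the central bank → −76B.
Currency deposit 74.5 billion rupees: notes return to the central bank → −74.5B.
Net: 0 − 59 + 0 − 76 − 74.5 = -209.5 billion.

-209.5 billion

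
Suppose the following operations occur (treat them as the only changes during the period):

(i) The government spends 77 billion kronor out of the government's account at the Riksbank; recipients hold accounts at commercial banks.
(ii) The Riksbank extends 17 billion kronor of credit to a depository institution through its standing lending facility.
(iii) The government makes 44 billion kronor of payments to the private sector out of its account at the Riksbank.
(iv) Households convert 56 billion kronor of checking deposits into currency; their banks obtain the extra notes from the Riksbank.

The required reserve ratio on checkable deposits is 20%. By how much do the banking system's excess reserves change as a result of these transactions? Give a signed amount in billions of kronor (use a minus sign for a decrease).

+69 billion

Government spending 77 billion kronor: reserves +77B, deposits +77B.
Discount-window loan 17 billion kronor: reserves +17B, deposits 0.
Government spending 44 billion kronor: reserves +44B, deposits +44B.
Currency withdrawal 56 billion kronor: reserves −56B, deposits −56B.
Totals: Δreserves = +82B, Δdeposits = +65B.
Δrequired reserves = 20% × +65B = +13B.
Δexcess reserves = Δreserves − Δrequired = +82B − (+13B) = +69 billion.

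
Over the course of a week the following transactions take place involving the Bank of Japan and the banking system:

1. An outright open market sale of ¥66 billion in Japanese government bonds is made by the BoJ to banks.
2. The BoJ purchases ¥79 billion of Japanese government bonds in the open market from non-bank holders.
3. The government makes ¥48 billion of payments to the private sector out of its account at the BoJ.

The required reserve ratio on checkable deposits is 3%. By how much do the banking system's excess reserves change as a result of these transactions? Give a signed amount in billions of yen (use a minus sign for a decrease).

+¥57.19 billion

OMO sale (to banks) ¥66 billion: reserves −¥66B, deposits 0.
Asset purchase (from non-banks) ¥79 billion: reserves +¥79B, deposits +¥79B.
Government spending ¥48 billion: reserves +¥48B, deposits +¥48B.
Totals: Δreserves = +¥61B, Δdeposits = +¥127B.
Δrequired reserves = 3% × +¥127B = +¥3.81B.
Δexcess reserves = Δreserves − Δrequired = +¥61B − (+¥3.81B) = +¥57.19 billion.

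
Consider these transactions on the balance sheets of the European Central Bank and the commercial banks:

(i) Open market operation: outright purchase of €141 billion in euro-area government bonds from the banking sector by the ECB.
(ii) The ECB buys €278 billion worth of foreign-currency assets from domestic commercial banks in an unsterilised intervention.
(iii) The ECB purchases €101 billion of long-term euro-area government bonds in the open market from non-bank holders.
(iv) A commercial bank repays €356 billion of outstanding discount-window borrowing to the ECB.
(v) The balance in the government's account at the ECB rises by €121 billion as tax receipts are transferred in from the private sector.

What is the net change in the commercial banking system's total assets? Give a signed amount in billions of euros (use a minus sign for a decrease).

-€376 billion

ECB balance sheet:
  Assets:      Securities +€242B, Loans to banks −€356B, Foreign assets +€278B
  Liabilities: Bank reserves +€43B, Government deposits +€121B
Commercial banking system:
  Assets:      Reserves at CB +€43B, Securities −€141B, Foreign assets −€278B
  Liabilities: Checkable deposits −€20B, Borrowings from CB −€356B
Change in total bank assets = -€376 billion.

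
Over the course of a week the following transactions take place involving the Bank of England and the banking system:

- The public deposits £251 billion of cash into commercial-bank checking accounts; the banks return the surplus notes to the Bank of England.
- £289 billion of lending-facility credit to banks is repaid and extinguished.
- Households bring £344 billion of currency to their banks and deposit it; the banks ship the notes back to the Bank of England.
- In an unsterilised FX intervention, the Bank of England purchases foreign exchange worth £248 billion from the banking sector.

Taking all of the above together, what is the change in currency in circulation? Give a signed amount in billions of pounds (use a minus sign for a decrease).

Bank of England balance sheet:
  Assets:      Loans to banks −£289B, Foreign assets +£248B
  Liabilities: Bank reserves +£554B, Currency in circulation −£595B
So the change in currency in circulation is -£595 billion.

-£595 billion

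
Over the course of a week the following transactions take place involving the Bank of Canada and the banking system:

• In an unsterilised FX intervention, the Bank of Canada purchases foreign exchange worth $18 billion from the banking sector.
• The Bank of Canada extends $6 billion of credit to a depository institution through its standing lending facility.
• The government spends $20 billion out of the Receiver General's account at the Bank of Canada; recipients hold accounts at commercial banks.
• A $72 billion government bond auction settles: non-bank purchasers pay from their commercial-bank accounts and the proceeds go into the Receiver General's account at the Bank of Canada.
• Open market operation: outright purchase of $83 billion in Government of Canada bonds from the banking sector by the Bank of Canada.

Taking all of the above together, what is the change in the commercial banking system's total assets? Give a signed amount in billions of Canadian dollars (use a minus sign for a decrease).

FX purchase $18 billion: just an asset swap on bank balance sheets → 0.
Discount-window loan $6 billion: bank balance sheets expand → +$6B.
Government spending $20 billion: bank balance sheets expand → +$20B.
Government account inflow $72 billion: bank balance sheets shrink → −$72B.
OMO purchase (from banks) $83 billion: just an asset swap on bank balance sheets → 0.
Net: 0 + 6 + 20 − 72 + 0 = -$46 billion.

-$46 billion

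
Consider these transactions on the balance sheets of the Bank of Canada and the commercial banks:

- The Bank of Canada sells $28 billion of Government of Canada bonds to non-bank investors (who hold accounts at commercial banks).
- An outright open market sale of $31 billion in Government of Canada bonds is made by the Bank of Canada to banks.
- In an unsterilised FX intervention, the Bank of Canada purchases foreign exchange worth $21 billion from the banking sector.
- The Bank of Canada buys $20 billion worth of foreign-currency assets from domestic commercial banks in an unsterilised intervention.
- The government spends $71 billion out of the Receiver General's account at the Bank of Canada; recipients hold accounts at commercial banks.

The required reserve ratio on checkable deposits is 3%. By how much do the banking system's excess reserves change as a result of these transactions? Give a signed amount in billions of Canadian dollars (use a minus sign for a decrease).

+$51.71 billion

Asset sale (to non-banks) $28 billion: reserves −$28B, deposits −$28B.
OMO sale (to banks) $31 billion: reserves −$31B, deposits 0.
FX purchase $21 billion: reserves +$21B, deposits 0.
FX purchase $20 billion: reserves +$20B, deposits 0.
Government spending $71 billion: reserves +$71B, deposits +$71B.
Totals: Δreserves = +$53B, Δdeposits = +$43B.
Δrequired reserves = 3% × +$43B = +$1.29B.
Δexcess reserves = Δreserves − Δrequired = +$53B − (+$1.29B) = +$51.71 billion.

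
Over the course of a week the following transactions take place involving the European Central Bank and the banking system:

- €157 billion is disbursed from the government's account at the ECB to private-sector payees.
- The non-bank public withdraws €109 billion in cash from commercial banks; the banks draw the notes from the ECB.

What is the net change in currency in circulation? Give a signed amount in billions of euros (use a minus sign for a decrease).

ECB balance sheet:
  Assets:      no change
  Liabilities: Bank reserves +€48B, Currency in circulation +€109B, Government deposits −€157B
So the change in currency in circulation is +€109 billion.

+€109 billion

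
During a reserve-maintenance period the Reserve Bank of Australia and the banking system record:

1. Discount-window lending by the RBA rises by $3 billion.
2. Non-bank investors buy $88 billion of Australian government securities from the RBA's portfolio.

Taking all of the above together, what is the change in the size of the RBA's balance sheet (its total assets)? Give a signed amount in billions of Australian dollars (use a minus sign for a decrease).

-$85 billion

RBA balance sheet:
  Assets:      Securities −$88B, Loans to banks +$3B
  Liabilities: Bank reserves −$85B
Commercial banking system:
  Assets:      Reserves at CB −$85B
  Liabilities: Checkable deposits −$88B, Borrowings from CB +$3B
Change in total RBA assets = -$85 billion.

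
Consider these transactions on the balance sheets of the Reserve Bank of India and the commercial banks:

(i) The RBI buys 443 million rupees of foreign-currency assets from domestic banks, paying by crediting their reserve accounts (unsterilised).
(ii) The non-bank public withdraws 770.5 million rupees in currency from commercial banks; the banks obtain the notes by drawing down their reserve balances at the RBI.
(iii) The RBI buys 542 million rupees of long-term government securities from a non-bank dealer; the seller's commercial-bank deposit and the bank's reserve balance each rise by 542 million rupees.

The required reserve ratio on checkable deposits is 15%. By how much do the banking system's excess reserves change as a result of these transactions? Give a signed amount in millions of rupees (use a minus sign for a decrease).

+248.775 million

FX purchase 443 million rupees: reserves +443M, deposits 0.
Currency withdrawal 770.5 million rupees: reserves −770.5M, deposits −770.5M.
Asset purchase (from non-banks) 542 million rupees: reserves +542M, deposits +542M.
Totals: Δreserves = +214.5M, Δdeposits = −228.5M.
Δrequired reserves = 15% × −228.5M = −34.275M.
Δexcess reserves = Δreserves − Δrequired = +214.5M − (−34.275M) = +248.775 million.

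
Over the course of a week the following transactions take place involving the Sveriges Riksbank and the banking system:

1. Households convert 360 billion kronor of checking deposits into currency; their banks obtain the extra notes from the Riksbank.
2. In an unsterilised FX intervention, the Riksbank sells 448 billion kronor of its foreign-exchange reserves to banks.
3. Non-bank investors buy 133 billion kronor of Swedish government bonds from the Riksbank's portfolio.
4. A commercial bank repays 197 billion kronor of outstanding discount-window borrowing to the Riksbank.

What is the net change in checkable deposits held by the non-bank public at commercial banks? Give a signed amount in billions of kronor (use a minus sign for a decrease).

Riksbank balance sheet:
  Assets:      Securities −133B, Loans to banks −197B, Foreign assets −448B
  Liabilities: Bank reserves −1138B, Currency in circulation +360B
Commercial banking system:
  Assets:      Reserves at CB −1138B, Foreign assets +448B
  Liabilities: Checkable deposits −493B, Borrowings from CB −197B
So the change in checkable deposits held by the non-bank public at commercial banks is -493 billion.

-493 billion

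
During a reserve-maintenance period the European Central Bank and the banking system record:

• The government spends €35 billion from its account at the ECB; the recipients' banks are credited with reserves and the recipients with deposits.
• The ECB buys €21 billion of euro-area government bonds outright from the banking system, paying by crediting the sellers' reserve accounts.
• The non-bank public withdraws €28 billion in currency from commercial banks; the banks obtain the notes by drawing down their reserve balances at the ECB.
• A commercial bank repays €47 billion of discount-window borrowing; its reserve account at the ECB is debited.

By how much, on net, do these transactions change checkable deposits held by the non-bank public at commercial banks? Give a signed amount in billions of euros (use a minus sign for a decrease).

Government spending €35 billion: non-bank counterparties' bank balances rise → +€35B.
OMO purchase (from banks) €21 billion: the counterparty is a bank, so public deposits are unchanged → 0.
Currency withdrawal €28 billion: non-bank counterparties' bank balances fall → −€28B.
Discount-window repayment €47 billion: the counterparty is a bank, so public deposits are unchanged → 0.
Net: 35 + 0 − 28 + 0 = +€7 billion.

+€7 billion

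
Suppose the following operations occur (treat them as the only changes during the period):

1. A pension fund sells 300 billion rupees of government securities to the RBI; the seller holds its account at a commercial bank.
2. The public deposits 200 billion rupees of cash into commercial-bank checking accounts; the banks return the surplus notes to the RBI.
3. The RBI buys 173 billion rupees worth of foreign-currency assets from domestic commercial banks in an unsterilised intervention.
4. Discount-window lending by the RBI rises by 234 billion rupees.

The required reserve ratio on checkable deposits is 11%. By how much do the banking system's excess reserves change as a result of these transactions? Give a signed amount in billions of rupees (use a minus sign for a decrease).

Asset purchase (from non-banks) 300 billion rupees: reserves +300B, deposits +300B.
Currency deposit 200 billion rupees: reserves +200B, deposits +200B.
FX purchase 173 billion rupees: reserves +173B, deposits 0.
Discount-window loan 234 billion rupees: reserves +234B, deposits 0.
Totals: Δreserves = +907B, Δdeposits = +500B.
Δrequired reserves = 11% × +500B = +55B.
Δexcess reserves = Δreserves − Δrequired = +907B − (+55B) = +852 billion.

+852 billion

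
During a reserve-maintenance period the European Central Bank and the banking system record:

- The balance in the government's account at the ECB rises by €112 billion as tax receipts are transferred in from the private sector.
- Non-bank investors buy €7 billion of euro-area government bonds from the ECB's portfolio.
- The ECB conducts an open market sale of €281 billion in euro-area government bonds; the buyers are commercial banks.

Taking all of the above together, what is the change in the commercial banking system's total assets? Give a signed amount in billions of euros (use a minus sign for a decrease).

ECB balance sheet:
  Assets:      Securities −€288B
  Liabilities: Bank reserves −€400B, Government deposits +€112B
Commercial banking system:
  Assets:      Reserves at CB −€400B, Securities +€281B
  Liabilities: Checkable deposits −€119B
Change in total bank assets = -€119 billion.

-€119 billion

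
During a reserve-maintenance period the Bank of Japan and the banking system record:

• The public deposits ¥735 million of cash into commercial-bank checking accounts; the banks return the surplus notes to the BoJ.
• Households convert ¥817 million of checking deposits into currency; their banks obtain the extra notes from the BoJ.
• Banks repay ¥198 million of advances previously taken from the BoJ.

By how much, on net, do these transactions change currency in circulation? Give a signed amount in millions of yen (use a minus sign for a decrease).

+¥82 million

Currency deposit ¥735 million: notes return to the central bank → −¥735M.
Currency withdrawal ¥817 million: notes leave the central bank → +¥817M.
Discount-window repayment ¥198 million: no currency enters or leaves circulation → 0.
Net: −735 + 817 + 0 = +¥82 million.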